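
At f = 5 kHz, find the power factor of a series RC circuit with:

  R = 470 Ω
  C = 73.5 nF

Step 1 — Angular frequency: ω = 2π·f = 2π·5000 = 3.142e+04 rad/s.
Step 2 — Component impedances:
  R: Z = R = 470 Ω
  C: Z = 1/(jωC) = -j/(ω·C) = 0 - j433.1 Ω
Step 3 — Series combination: Z_total = R + C = 470 - j433.1 Ω = 639.1∠-42.7° Ω.
Step 4 — Power factor: PF = cos(φ) = Re(Z)/|Z| = 470/639.1 = 0.7354.
Step 5 — Type: Im(Z) = -433.1 ⇒ leading (phase φ = -42.7°).

PF = 0.7354 (leading, φ = -42.7°)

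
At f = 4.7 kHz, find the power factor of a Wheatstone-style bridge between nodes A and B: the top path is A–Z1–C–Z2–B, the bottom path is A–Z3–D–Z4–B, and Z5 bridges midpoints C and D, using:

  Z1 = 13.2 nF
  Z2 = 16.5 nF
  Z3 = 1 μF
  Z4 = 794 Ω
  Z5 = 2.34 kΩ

Step 1 — Angular frequency: ω = 2π·f = 2π·4700 = 2.953e+04 rad/s.
Step 2 — Component impedances:
  Z1: Z = 1/(jωC) = -j/(ω·C) = 0 - j2565 Ω
  Z2: Z = 1/(jωC) = -j/(ω·C) = 0 - j2052 Ω
  Z3: Z = 1/(jωC) = -j/(ω·C) = 0 - j33.86 Ω
  Z4: Z = R = 794 Ω
  Z5: Z = R = 2340 Ω
Step 3 — Bridge requires nodal analysis (the Z5 bridge couples midpoints C and D, so the two paths cannot be reduced to a simple series/parallel combination). Setting node B to ground and injecting 1 A at node A, the 3-node admittance system at A, C, D solves to V_A = Z_AB = 695.5 - j174 Ω = 716.9∠-14.0° Ω.
Step 4 — Power factor: PF = cos(φ) = Re(Z)/|Z| = 695.5/716.9 = 0.9701.
Step 5 — Type: Im(Z) = -174 ⇒ leading (phase φ = -14.0°).

PF = 0.9701 (leading, φ = -14.0°)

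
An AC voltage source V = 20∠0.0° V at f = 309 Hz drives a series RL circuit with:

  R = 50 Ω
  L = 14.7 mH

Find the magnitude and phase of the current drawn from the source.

Step 1 — Angular frequency: ω = 2π·f = 2π·309 = 1942 rad/s.
Step 2 — Component impedances:
  R: Z = R = 50 Ω
  L: Z = jωL = j·1942·0.0147 = 0 + j28.54 Ω
Step 3 — Series combination: Z_total = R + L = 50 + j28.54 Ω = 57.57∠29.7° Ω.
Step 4 — Source phasor: V = 20∠0.0° V = 20 V.
Step 5 — Ohm's law: I = V / Z_total = (20) / (50 + j28.54) = 0.3017 - j0.1722 A.
Step 6 — Convert to polar: |I| = 0.3474 A, ∠I = -29.7°.

I = 0.3474∠-29.7° A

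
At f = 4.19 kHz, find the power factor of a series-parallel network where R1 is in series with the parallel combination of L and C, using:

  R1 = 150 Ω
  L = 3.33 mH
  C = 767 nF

Step 1 — Angular frequency: ω = 2π·f = 2π·4190 = 2.633e+04 rad/s.
Step 2 — Component impedances:
  R1: Z = R = 150 Ω
  L: Z = jωL = j·2.633e+04·0.00333 = 0 + j87.67 Ω
  C: Z = 1/(jωC) = -j/(ω·C) = 0 - j49.52 Ω
Step 3 — Parallel branch: L || C = 1/(1/L + 1/C) = 0 - j113.8 Ω.
Step 4 — Series with R1: Z_total = R1 + (L || C) = 150 - j113.8 Ω = 188.3∠-37.2° Ω.
Step 5 — Power factor: PF = cos(φ) = Re(Z)/|Z| = 150/188.3 = 0.7966.
Step 6 — Type: Im(Z) = -113.8 ⇒ leading (phase φ = -37.2°).

PF = 0.7966 (leading, φ = -37.2°)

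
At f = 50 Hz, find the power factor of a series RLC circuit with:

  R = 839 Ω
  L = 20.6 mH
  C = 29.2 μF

Step 1 — Angular frequency: ω = 2π·f = 2π·50 = 314.2 rad/s.
Step 2 — Component impedances:
  R: Z = R = 839 Ω
  L: Z = jωL = j·314.2·0.0206 = 0 + j6.472 Ω
  C: Z = 1/(jωC) = -j/(ω·C) = 0 - j109 Ω
Step 3 — Series combination: Z_total = R + L + C = 839 - j102.5 Ω = 845.2∠-7.0° Ω.
Step 4 — Power factor: PF = cos(φ) = Re(Z)/|Z| = 839/845.24 = 0.9926.
Step 5 — Type: Im(Z) = -102.5 ⇒ leading (phase φ = -7.0°).

PF = 0.9926 (leading, φ = -7.0°)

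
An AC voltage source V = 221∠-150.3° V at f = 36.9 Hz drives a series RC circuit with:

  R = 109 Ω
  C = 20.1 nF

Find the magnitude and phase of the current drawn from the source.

Step 1 — Angular frequency: ω = 2π·f = 2π·36.9 = 231.8 rad/s.
Step 2 — Component impedances:
  R: Z = R = 109 Ω
  C: Z = 1/(jωC) = -j/(ω·C) = 0 - j2.146e+05 Ω
Step 3 — Series combination: Z_total = R + C = 109 - j2.146e+05 Ω = 2.146e+05∠-90.0° Ω.
Step 4 — Source phasor: V = 221∠-150.3° V = -192 - j109.5 V.
Step 5 — Ohm's law: I = V / Z_total = (-192 - j109.5) / (109 - j2.146e+05) = 0.0005098 - j0.0008949 A.
Step 6 — Convert to polar: |I| = 0.00103 A, ∠I = -60.3°.

I = 0.00103∠-60.3° A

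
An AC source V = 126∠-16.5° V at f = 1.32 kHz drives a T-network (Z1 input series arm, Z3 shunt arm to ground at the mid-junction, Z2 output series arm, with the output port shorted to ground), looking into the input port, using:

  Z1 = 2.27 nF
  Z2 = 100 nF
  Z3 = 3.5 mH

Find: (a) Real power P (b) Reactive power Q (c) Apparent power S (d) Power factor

Step 1 — Angular frequency: ω = 2π·f = 2π·1320 = 8294 rad/s.
Step 2 — Component impedances:
  Z1: Z = 1/(jωC) = -j/(ω·C) = 0 - j5.312e+04 Ω
  Z2: Z = 1/(jωC) = -j/(ω·C) = 0 - j1206 Ω
  Z3: Z = jωL = j·8294·0.0035 = 0 + j29.03 Ω
Step 3 — With the output port shorted to ground, the output series arm Z2 runs from the junction to ground; the shunt arm Z3 also runs from the junction to ground. They appear in parallel: Z3 || Z2 = 0 + j29.74 Ω.
Step 4 — Series with input arm Z1: Z_in = Z1 + (Z3 || Z2) = 0 - j5.309e+04 Ω = 5.309e+04∠-90.0° Ω.
Step 5 — Source phasor: V = 126∠-16.5° V = 120.8 - j35.79 V.
Step 6 — Current: I = V / Z = 0.0006741 + j0.002276 A = 0.002374∠73.5° A.
Step 7 — Complex power: S = V·I* = 0 - j0.2991 VA.
Step 8 — Real power: P = Re(S) = 0 W.
Step 9 — Reactive power: Q = Im(S) = -0.2991 VAR.
Step 10 — Apparent power: |S| = 0.2991 VA.
Step 11 — Power factor: PF = P/|S| = 0 (leading).

(a) P = 0 W  (b) Q = -0.2991 VAR  (c) S = 0.2991 VA  (d) PF = 0 (leading)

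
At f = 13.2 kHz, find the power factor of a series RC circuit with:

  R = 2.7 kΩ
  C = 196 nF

Step 1 — Angular frequency: ω = 2π·f = 2π·1.32e+04 = 8.294e+04 rad/s.
Step 2 — Component impedances:
  R: Z = R = 2700 Ω
  C: Z = 1/(jωC) = -j/(ω·C) = 0 - j61.52 Ω
Step 3 — Series combination: Z_total = R + C = 2700 - j61.52 Ω = 2701∠-1.3° Ω.
Step 4 — Power factor: PF = cos(φ) = Re(Z)/|Z| = 2700/2700.7 = 0.9997.
Step 5 — Type: Im(Z) = -61.52 ⇒ leading (phase φ = -1.3°).

PF = 0.9997 (leading, φ = -1.3°)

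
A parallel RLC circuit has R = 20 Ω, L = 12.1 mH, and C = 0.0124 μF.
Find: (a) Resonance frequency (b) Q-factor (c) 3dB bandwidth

Step 1 — Resonance: ω₀ = 1/√(LC) = 1/√(0.0121·1.24e-08) = 8.164e+04 rad/s.
Step 2 — f₀ = ω₀/(2π) = 1.299e+04 Hz.
Step 3 — Parallel Q: Q = R/(ω₀L) = 20/(8.164e+04·0.0121) = 0.02025.
Step 4 — Bandwidth: Δω = ω₀/Q = 4.032e+06 rad/s; BW = Δω/(2π) = 6.418e+05 Hz.

(a) f₀ = 1.299e+04 Hz  (b) Q = 0.02025  (c) BW = 6.418e+05 Hz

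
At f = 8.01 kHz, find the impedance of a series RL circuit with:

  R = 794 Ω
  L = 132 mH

Step 1 — Angular frequency: ω = 2π·f = 2π·8010 = 5.033e+04 rad/s.
Step 2 — Component impedances:
  R: Z = R = 794 Ω
  L: Z = jωL = j·5.033e+04·0.132 = 0 + j6643 Ω
Step 3 — Series combination: Z_total = R + L = 794 + j6643 Ω = 6691∠83.2° Ω.

Z = 794 + j6643 Ω = 6691∠83.2° Ω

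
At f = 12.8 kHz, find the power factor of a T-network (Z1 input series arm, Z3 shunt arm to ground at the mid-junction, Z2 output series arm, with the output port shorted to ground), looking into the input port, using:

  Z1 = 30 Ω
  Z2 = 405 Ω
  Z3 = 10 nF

Step 1 — Angular frequency: ω = 2π·f = 2π·1.28e+04 = 8.042e+04 rad/s.
Step 2 — Component impedances:
  Z1: Z = R = 30 Ω
  Z2: Z = R = 405 Ω
  Z3: Z = 1/(jωC) = -j/(ω·C) = 0 - j1243 Ω
Step 3 — With the output port shorted to ground, the output series arm Z2 runs from the junction to ground; the shunt arm Z3 also runs from the junction to ground. They appear in parallel: Z3 || Z2 = 366.2 - j119.3 Ω.
Step 4 — Series with input arm Z1: Z_in = Z1 + (Z3 || Z2) = 396.2 - j119.3 Ω = 413.7∠-16.8° Ω.
Step 5 — Power factor: PF = cos(φ) = Re(Z)/|Z| = 396.15/413.72 = 0.9575.
Step 6 — Type: Im(Z) = -119.3 ⇒ leading (phase φ = -16.8°).

PF = 0.9575 (leading, φ = -16.8°)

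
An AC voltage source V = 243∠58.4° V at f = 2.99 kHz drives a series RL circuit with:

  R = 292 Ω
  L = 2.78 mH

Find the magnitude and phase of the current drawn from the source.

Step 1 — Angular frequency: ω = 2π·f = 2π·2990 = 1.879e+04 rad/s.
Step 2 — Component impedances:
  R: Z = R = 292 Ω
  L: Z = jωL = j·1.879e+04·0.00278 = 0 + j52.23 Ω
Step 3 — Series combination: Z_total = R + L = 292 + j52.23 Ω = 296.6∠10.1° Ω.
Step 4 — Source phasor: V = 243∠58.4° V = 127.3 + j207 V.
Step 5 — Ohm's law: I = V / Z_total = (127.3 + j207) / (292 + j52.23) = 0.5454 + j0.6113 A.
Step 6 — Convert to polar: |I| = 0.8192 A, ∠I = 48.3°.

I = 0.8192∠48.3° A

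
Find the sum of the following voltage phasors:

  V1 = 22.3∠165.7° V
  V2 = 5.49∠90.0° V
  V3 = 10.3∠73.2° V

Step 1 — Convert each phasor to rectangular form:
  V1 = 22.3·(cos(165.7°) + j·sin(165.7°)) = -21.61 + j5.508 V
  V2 = 5.49·(cos(90.0°) + j·sin(90.0°)) = 0 + j5.49 V
  V3 = 10.3·(cos(73.2°) + j·sin(73.2°)) = 2.977 + j9.86 V
Step 2 — Sum components: V_total = -18.63 + j20.86 V.
Step 3 — Convert to polar: |V_total| = 27.97 V, ∠V_total = 131.8°.

V_total = 27.97∠131.8° V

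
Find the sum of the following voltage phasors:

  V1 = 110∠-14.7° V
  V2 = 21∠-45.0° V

Step 1 — Convert each phasor to rectangular form:
  V1 = 110·(cos(-14.7°) + j·sin(-14.7°)) = 106.4 - j27.91 V
  V2 = 21·(cos(-45.0°) + j·sin(-45.0°)) = 14.85 - j14.85 V
Step 2 — Sum components: V_total = 121.2 - j42.76 V.
Step 3 — Convert to polar: |V_total| = 128.6 V, ∠V_total = -19.4°.

V_total = 128.6∠-19.4° V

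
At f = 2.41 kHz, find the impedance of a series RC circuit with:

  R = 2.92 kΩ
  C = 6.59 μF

Step 1 — Angular frequency: ω = 2π·f = 2π·2410 = 1.514e+04 rad/s.
Step 2 — Component impedances:
  R: Z = R = 2920 Ω
  C: Z = 1/(jωC) = -j/(ω·C) = 0 - j10.02 Ω
Step 3 — Series combination: Z_total = R + C = 2920 - j10.02 Ω = 2920∠-0.2° Ω.

Z = 2920 - j10.02 Ω = 2920∠-0.2° Ω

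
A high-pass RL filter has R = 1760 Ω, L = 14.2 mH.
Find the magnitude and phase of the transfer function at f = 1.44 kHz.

Step 1 — Angular frequency: ω = 2π·1440 = 9048 rad/s.
Step 2 — Transfer function: H(jω) = jωL/(R + jωL).
Step 3 — Numerator jωL = j·128.5; denominator R + jωL = 1760 + j128.5.
Step 4 — H = 0.005301 + j0.07261.
Step 5 — Magnitude: |H| = 0.07281 (-22.8 dB); phase: φ = 85.8°.

|H| = 0.07281 (-22.8 dB), φ = 85.8°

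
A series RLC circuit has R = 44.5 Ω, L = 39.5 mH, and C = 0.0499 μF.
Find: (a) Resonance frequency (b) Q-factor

Step 1 — Resonance condition Im(Z)=0 gives ω₀ = 1/√(LC).
Step 2 — ω₀ = 1/√(0.0395·4.99e-08) = 2.252e+04 rad/s.
Step 3 — f₀ = ω₀/(2π) = 3585 Hz.
Step 4 — Series Q: Q = ω₀L/R = 2.252e+04·0.0395/44.5 = 19.99.

(a) f₀ = 3585 Hz  (b) Q = 19.99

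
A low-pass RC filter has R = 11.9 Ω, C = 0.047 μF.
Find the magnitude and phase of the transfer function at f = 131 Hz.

Step 1 — Angular frequency: ω = 2π·131 = 823.1 rad/s.
Step 2 — Transfer function: H(jω) = 1/(1 + jωRC).
Step 3 — Denominator: 1 + jωRC = 1 + j·823.1·11.9·4.7e-08 = 1 + j0.0004604.
Step 4 — H = 1 - j0.0004604.
Step 5 — Magnitude: |H| = 1 (-0.0 dB); phase: φ = -0.0°.

|H| = 1 (-0.0 dB), φ = -0.0°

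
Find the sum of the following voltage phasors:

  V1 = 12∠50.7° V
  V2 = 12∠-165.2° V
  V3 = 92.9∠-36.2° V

Step 1 — Convert each phasor to rectangular form:
  V1 = 12·(cos(50.7°) + j·sin(50.7°)) = 7.601 + j9.286 V
  V2 = 12·(cos(-165.2°) + j·sin(-165.2°)) = -11.6 - j3.065 V
  V3 = 92.9·(cos(-36.2°) + j·sin(-36.2°)) = 74.97 - j54.87 V
Step 2 — Sum components: V_total = 70.97 - j48.65 V.
Step 3 — Convert to polar: |V_total| = 86.04 V, ∠V_total = -34.4°.

V_total = 86.04∠-34.4° V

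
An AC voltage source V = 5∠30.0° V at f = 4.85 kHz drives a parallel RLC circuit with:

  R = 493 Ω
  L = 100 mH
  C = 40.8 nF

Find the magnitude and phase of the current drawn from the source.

Step 1 — Angular frequency: ω = 2π·f = 2π·4850 = 3.047e+04 rad/s.
Step 2 — Component impedances:
  R: Z = R = 493 Ω
  L: Z = jωL = j·3.047e+04·0.1 = 0 + j3047 Ω
  C: Z = 1/(jωC) = -j/(ω·C) = 0 - j804.3 Ω
Step 3 — Parallel combination: 1/Z_total = 1/R + 1/L + 1/C; Z_total = 409.6 - j184.8 Ω = 449.4∠-24.3° Ω.
Step 4 — Source phasor: V = 5∠30.0° V = 4.33 + j2.5 V.
Step 5 — Ohm's law: I = V / Z_total = (4.33 + j2.5) / (409.6 - j184.8) = 0.006495 + j0.009034 A.
Step 6 — Convert to polar: |I| = 0.01113 A, ∠I = 54.3°.

I = 0.01113∠54.3° A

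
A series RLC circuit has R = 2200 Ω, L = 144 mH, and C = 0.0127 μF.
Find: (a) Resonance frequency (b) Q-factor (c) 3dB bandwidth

Step 1 — Resonance: ω₀ = 1/√(LC) = 1/√(0.144·1.27e-08) = 2.338e+04 rad/s.
Step 2 — f₀ = ω₀/(2π) = 3722 Hz.
Step 3 — Series Q: Q = ω₀L/R = 2.338e+04·0.144/2200 = 1.531.
Step 4 — Bandwidth: Δω = ω₀/Q = 1.528e+04 rad/s; BW = Δω/(2π) = 2432 Hz.

(a) f₀ = 3722 Hz  (b) Q = 1.531  (c) BW = 2432 Hz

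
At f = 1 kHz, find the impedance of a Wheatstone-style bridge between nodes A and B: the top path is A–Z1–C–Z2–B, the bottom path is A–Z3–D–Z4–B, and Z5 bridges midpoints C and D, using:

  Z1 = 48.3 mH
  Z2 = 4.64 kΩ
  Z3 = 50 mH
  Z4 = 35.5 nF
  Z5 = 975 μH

Step 1 — Angular frequency: ω = 2π·f = 2π·1000 = 6283 rad/s.
Step 2 — Component impedances:
  Z1: Z = jωL = j·6283·0.0483 = 0 + j303.5 Ω
  Z2: Z = R = 4640 Ω
  Z3: Z = jωL = j·6283·0.05 = 0 + j314.2 Ω
  Z4: Z = 1/(jωC) = -j/(ω·C) = 0 - j4483 Ω
  Z5: Z = jωL = j·6283·0.000975 = 0 + j6.126 Ω
Step 3 — Bridge requires nodal analysis (the Z5 bridge couples midpoints C and D, so the two paths cannot be reduced to a simple series/parallel combination). Setting node B to ground and injecting 1 A at node A, the 3-node admittance system at A, C, D solves to V_A = Z_AB = 2240 - j2166 Ω = 3116∠-44.0° Ω.

Z = 2240 - j2166 Ω = 3116∠-44.0° Ω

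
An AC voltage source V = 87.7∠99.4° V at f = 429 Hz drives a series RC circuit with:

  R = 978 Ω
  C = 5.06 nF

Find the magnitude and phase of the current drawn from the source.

Step 1 — Angular frequency: ω = 2π·f = 2π·429 = 2695 rad/s.
Step 2 — Component impedances:
  R: Z = R = 978 Ω
  C: Z = 1/(jωC) = -j/(ω·C) = 0 - j7.332e+04 Ω
Step 3 — Series combination: Z_total = R + C = 978 - j7.332e+04 Ω = 7.332e+04∠-89.2° Ω.
Step 4 — Source phasor: V = 87.7∠99.4° V = -14.32 + j86.52 V.
Step 5 — Ohm's law: I = V / Z_total = (-14.32 + j86.52) / (978 - j7.332e+04) = -0.001182 - j0.0001796 A.
Step 6 — Convert to polar: |I| = 0.001196 A, ∠I = -171.4°.

I = 0.001196∠-171.4° A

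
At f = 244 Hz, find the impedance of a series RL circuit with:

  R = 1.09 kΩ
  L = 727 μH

Step 1 — Angular frequency: ω = 2π·f = 2π·244 = 1533 rad/s.
Step 2 — Component impedances:
  R: Z = R = 1090 Ω
  L: Z = jωL = j·1533·0.000727 = 0 + j1.115 Ω
Step 3 — Series combination: Z_total = R + L = 1090 + j1.115 Ω = 1090∠0.1° Ω.

Z = 1090 + j1.115 Ω = 1090∠0.1° Ω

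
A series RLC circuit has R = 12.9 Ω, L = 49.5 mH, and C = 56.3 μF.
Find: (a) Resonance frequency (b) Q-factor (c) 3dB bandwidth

Step 1 — Resonance: ω₀ = 1/√(LC) = 1/√(0.0495·5.63e-05) = 599 rad/s.
Step 2 — f₀ = ω₀/(2π) = 95.34 Hz.
Step 3 — Series Q: Q = ω₀L/R = 599·0.0495/12.9 = 2.299.
Step 4 — Bandwidth: Δω = ω₀/Q = 260.6 rad/s; BW = Δω/(2π) = 41.48 Hz.

(a) f₀ = 95.34 Hz  (b) Q = 2.299  (c) BW = 41.48 Hz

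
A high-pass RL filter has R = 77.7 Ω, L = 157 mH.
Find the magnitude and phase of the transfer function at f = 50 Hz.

Step 1 — Angular frequency: ω = 2π·50 = 314.2 rad/s.
Step 2 — Transfer function: H(jω) = jωL/(R + jωL).
Step 3 — Numerator jωL = j·49.32; denominator R + jωL = 77.7 + j49.32.
Step 4 — H = 0.2872 + j0.4525.
Step 5 — Magnitude: |H| = 0.5359 (-5.4 dB); phase: φ = 57.6°.

|H| = 0.5359 (-5.4 dB), φ = 57.6°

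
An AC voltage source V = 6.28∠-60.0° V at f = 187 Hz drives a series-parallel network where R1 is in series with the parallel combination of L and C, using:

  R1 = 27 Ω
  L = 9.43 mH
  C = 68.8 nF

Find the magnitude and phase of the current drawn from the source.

Step 1 — Angular frequency: ω = 2π·f = 2π·187 = 1175 rad/s.
Step 2 — Component impedances:
  R1: Z = R = 27 Ω
  L: Z = jωL = j·1175·0.00943 = 0 + j11.08 Ω
  C: Z = 1/(jωC) = -j/(ω·C) = 0 - j1.237e+04 Ω
Step 3 — Parallel branch: L || C = 1/(1/L + 1/C) = 0 + j11.09 Ω.
Step 4 — Series with R1: Z_total = R1 + (L || C) = 27 + j11.09 Ω = 29.19∠22.3° Ω.
Step 5 — Source phasor: V = 6.28∠-60.0° V = 3.14 - j5.439 V.
Step 6 — Ohm's law: I = V / Z_total = (3.14 - j5.439) / (27 + j11.09) = 0.02872 - j0.2132 A.
Step 7 — Convert to polar: |I| = 0.2152 A, ∠I = -82.3°.

I = 0.2152∠-82.3° A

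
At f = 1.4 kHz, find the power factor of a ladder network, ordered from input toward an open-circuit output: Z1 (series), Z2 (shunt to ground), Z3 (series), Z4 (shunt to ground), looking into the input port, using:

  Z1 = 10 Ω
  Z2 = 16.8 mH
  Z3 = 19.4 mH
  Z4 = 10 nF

Step 1 — Angular frequency: ω = 2π·f = 2π·1400 = 8796 rad/s.
Step 2 — Component impedances:
  Z1: Z = R = 10 Ω
  Z2: Z = jωL = j·8796·0.0168 = 0 + j147.8 Ω
  Z3: Z = jωL = j·8796·0.0194 = 0 + j170.7 Ω
  Z4: Z = 1/(jωC) = -j/(ω·C) = 0 - j1.137e+04 Ω
Step 3 — Ladder network (open output): work backward from the far end, alternating series and parallel combinations. Z_in = 10 + j149.8 Ω = 150.1∠86.2° Ω.
Step 4 — Power factor: PF = cos(φ) = Re(Z)/|Z| = 10/150.09 = 0.06663.
Step 5 — Type: Im(Z) = 149.8 ⇒ lagging (phase φ = 86.2°).

PF = 0.06663 (lagging, φ = 86.2°)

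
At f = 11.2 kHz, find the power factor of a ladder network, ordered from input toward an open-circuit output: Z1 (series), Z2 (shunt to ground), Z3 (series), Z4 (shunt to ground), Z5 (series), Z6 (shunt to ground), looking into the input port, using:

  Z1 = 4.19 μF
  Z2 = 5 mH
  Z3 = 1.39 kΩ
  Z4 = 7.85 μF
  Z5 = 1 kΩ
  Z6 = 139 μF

Step 1 — Angular frequency: ω = 2π·f = 2π·1.12e+04 = 7.037e+04 rad/s.
Step 2 — Component impedances:
  Z1: Z = 1/(jωC) = -j/(ω·C) = 0 - j3.391 Ω
  Z2: Z = jωL = j·7.037e+04·0.005 = 0 + j351.9 Ω
  Z3: Z = R = 1390 Ω
  Z4: Z = 1/(jωC) = -j/(ω·C) = 0 - j1.81 Ω
  Z5: Z = R = 1000 Ω
  Z6: Z = 1/(jωC) = -j/(ω·C) = 0 - j0.1022 Ω
Step 3 — Ladder network (open output): work backward from the far end, alternating series and parallel combinations. Z_in = 83.76 + j327.4 Ω = 337.9∠75.6° Ω.
Step 4 — Power factor: PF = cos(φ) = Re(Z)/|Z| = 83.76/337.9 = 0.2479.
Step 5 — Type: Im(Z) = 327.4 ⇒ lagging (phase φ = 75.6°).

PF = 0.2479 (lagging, φ = 75.6°)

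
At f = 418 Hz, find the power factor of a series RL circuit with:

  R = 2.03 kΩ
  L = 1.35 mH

Step 1 — Angular frequency: ω = 2π·f = 2π·418 = 2626 rad/s.
Step 2 — Component impedances:
  R: Z = R = 2030 Ω
  L: Z = jωL = j·2626·0.00135 = 0 + j3.546 Ω
Step 3 — Series combination: Z_total = R + L = 2030 + j3.546 Ω = 2030∠0.1° Ω.
Step 4 — Power factor: PF = cos(φ) = Re(Z)/|Z| = 2030/2030 = 1.
Step 5 — Type: Im(Z) = 3.546 ⇒ lagging (phase φ = 0.1°).

PF = 1 (lagging, φ = 0.1°)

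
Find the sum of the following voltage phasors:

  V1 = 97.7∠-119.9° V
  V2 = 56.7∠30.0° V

Step 1 — Convert each phasor to rectangular form:
  V1 = 97.7·(cos(-119.9°) + j·sin(-119.9°)) = -48.7 - j84.7 V
  V2 = 56.7·(cos(30.0°) + j·sin(30.0°)) = 49.1 + j28.35 V
Step 2 — Sum components: V_total = 0.4014 - j56.35 V.
Step 3 — Convert to polar: |V_total| = 56.35 V, ∠V_total = -89.6°.

V_total = 56.35∠-89.6° V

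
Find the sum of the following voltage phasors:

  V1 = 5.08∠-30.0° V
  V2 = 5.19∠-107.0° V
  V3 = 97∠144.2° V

Step 1 — Convert each phasor to rectangular form:
  V1 = 5.08·(cos(-30.0°) + j·sin(-30.0°)) = 4.399 - j2.54 V
  V2 = 5.19·(cos(-107.0°) + j·sin(-107.0°)) = -1.517 - j4.963 V
  V3 = 97·(cos(144.2°) + j·sin(144.2°)) = -78.67 + j56.74 V
Step 2 — Sum components: V_total = -75.79 + j49.24 V.
Step 3 — Convert to polar: |V_total| = 90.38 V, ∠V_total = 147.0°.

V_total = 90.38∠147.0° V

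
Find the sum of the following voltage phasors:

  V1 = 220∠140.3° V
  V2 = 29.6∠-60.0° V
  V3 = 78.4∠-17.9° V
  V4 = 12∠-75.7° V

Step 1 — Convert each phasor to rectangular form:
  V1 = 220·(cos(140.3°) + j·sin(140.3°)) = -169.3 + j140.5 V
  V2 = 29.6·(cos(-60.0°) + j·sin(-60.0°)) = 14.8 - j25.63 V
  V3 = 78.4·(cos(-17.9°) + j·sin(-17.9°)) = 74.61 - j24.1 V
  V4 = 12·(cos(-75.7°) + j·sin(-75.7°)) = 2.964 - j11.63 V
Step 2 — Sum components: V_total = -76.9 + j79.17 V.
Step 3 — Convert to polar: |V_total| = 110.4 V, ∠V_total = 134.2°.

V_total = 110.4∠134.2° V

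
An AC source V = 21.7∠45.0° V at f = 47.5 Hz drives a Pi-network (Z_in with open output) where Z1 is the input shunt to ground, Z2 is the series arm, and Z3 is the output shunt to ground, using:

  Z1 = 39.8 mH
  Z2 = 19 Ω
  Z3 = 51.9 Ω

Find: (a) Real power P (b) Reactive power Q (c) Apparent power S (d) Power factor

Step 1 — Angular frequency: ω = 2π·f = 2π·47.5 = 298.5 rad/s.
Step 2 — Component impedances:
  Z1: Z = jωL = j·298.5·0.0398 = 0 + j11.88 Ω
  Z2: Z = R = 19 Ω
  Z3: Z = R = 51.9 Ω
Step 3 — With open output, the series arm Z2 and the output shunt Z3 appear in series to ground: Z2 + Z3 = 70.9 Ω.
Step 4 — Parallel with input shunt Z1: Z_in = Z1 || (Z2 + Z3) = 1.936 + j11.55 Ω = 11.72∠80.5° Ω.
Step 5 — Source phasor: V = 21.7∠45.0° V = 15.34 + j15.34 V.
Step 6 — Current: I = V / Z = 1.508 - j1.075 A = 1.852∠-35.5° A.
Step 7 — Complex power: S = V·I* = 6.642 + j39.64 VA.
Step 8 — Real power: P = Re(S) = 6.642 W.
Step 9 — Reactive power: Q = Im(S) = 39.64 VAR.
Step 10 — Apparent power: |S| = 40.2 VA.
Step 11 — Power factor: PF = P/|S| = 0.1652 (lagging).

(a) P = 6.642 W  (b) Q = 39.64 VAR  (c) S = 40.2 VA  (d) PF = 0.1652 (lagging)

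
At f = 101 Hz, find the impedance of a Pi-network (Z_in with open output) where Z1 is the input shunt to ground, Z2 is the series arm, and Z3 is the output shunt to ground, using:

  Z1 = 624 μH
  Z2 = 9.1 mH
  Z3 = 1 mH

Step 1 — Angular frequency: ω = 2π·f = 2π·101 = 634.6 rad/s.
Step 2 — Component impedances:
  Z1: Z = jωL = j·634.6·0.000624 = 0 + j0.396 Ω
  Z2: Z = jωL = j·634.6·0.0091 = 0 + j5.775 Ω
  Z3: Z = jωL = j·634.6·0.001 = 0 + j0.6346 Ω
Step 3 — With open output, the series arm Z2 and the output shunt Z3 appear in series to ground: Z2 + Z3 = 0 + j6.409 Ω.
Step 4 — Parallel with input shunt Z1: Z_in = Z1 || (Z2 + Z3) = 0 + j0.3729 Ω = 0.3729∠90.0° Ω.

Z = 0 + j0.3729 Ω = 0.3729∠90.0° Ω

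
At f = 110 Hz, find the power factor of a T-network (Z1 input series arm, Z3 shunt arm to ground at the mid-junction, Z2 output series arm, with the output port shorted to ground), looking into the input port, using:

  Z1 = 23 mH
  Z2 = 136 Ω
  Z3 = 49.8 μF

Step 1 — Angular frequency: ω = 2π·f = 2π·110 = 691.2 rad/s.
Step 2 — Component impedances:
  Z1: Z = jωL = j·691.2·0.023 = 0 + j15.9 Ω
  Z2: Z = R = 136 Ω
  Z3: Z = 1/(jωC) = -j/(ω·C) = 0 - j29.05 Ω
Step 3 — With the output port shorted to ground, the output series arm Z2 runs from the junction to ground; the shunt arm Z3 also runs from the junction to ground. They appear in parallel: Z3 || Z2 = 5.936 - j27.79 Ω.
Step 4 — Series with input arm Z1: Z_in = Z1 + (Z3 || Z2) = 5.936 - j11.89 Ω = 13.29∠-63.5° Ω.
Step 5 — Power factor: PF = cos(φ) = Re(Z)/|Z| = 5.936/13.29 = 0.4467.
Step 6 — Type: Im(Z) = -11.89 ⇒ leading (phase φ = -63.5°).

PF = 0.4467 (leading, φ = -63.5°)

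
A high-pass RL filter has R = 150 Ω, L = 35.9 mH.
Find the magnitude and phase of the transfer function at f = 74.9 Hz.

Step 1 — Angular frequency: ω = 2π·74.9 = 470.6 rad/s.
Step 2 — Transfer function: H(jω) = jωL/(R + jωL).
Step 3 — Numerator jωL = j·16.89; denominator R + jωL = 150 + j16.89.
Step 4 — H = 0.01253 + j0.1112.
Step 5 — Magnitude: |H| = 0.1119 (-19.0 dB); phase: φ = 83.6°.

|H| = 0.1119 (-19.0 dB), φ = 83.6°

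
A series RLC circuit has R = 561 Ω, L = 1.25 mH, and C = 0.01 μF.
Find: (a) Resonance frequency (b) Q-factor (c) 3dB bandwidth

Step 1 — Resonance condition Im(Z)=0 gives ω₀ = 1/√(LC).
Step 2 — ω₀ = 1/√(0.00125·1e-08) = 2.828e+05 rad/s.
Step 3 — f₀ = ω₀/(2π) = 4.502e+04 Hz.
Step 4 — Series Q: Q = ω₀L/R = 2.828e+05·0.00125/561 = 0.6302.
Step 5 — 3dB bandwidth: Δω = ω₀/Q = 4.488e+05 rad/s; BW = Δω/(2π) = 7.143e+04 Hz.

(a) f₀ = 4.502e+04 Hz  (b) Q = 0.6302  (c) BW = 7.143e+04 Hz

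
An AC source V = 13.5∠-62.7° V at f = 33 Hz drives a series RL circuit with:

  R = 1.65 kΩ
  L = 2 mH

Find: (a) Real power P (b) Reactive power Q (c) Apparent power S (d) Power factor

Step 1 — Angular frequency: ω = 2π·f = 2π·33 = 207.3 rad/s.
Step 2 — Component impedances:
  R: Z = R = 1650 Ω
  L: Z = jωL = j·207.3·0.002 = 0 + j0.4147 Ω
Step 3 — Series combination: Z_total = R + L = 1650 + j0.4147 Ω = 1650∠0.0° Ω.
Step 4 — Source phasor: V = 13.5∠-62.7° V = 6.192 - j12 V.
Step 5 — Current: I = V / Z = 0.003751 - j0.007271 A = 0.008182∠-62.7° A.
Step 6 — Complex power: S = V·I* = 0.1105 + j2.776e-05 VA.
Step 7 — Real power: P = Re(S) = 0.1105 W.
Step 8 — Reactive power: Q = Im(S) = 2.776e-05 VAR.
Step 9 — Apparent power: |S| = 0.1105 VA.
Step 10 — Power factor: PF = P/|S| = 1 (lagging).

(a) P = 0.1105 W  (b) Q = 2.776e-05 VAR  (c) S = 0.1105 VA  (d) PF = 1 (lagging)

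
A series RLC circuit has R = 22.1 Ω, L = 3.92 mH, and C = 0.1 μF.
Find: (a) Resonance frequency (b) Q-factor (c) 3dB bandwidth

Step 1 — Resonance: ω₀ = 1/√(LC) = 1/√(0.00392·1e-07) = 5.051e+04 rad/s.
Step 2 — f₀ = ω₀/(2π) = 8039 Hz.
Step 3 — Series Q: Q = ω₀L/R = 5.051e+04·0.00392/22.1 = 8.959.
Step 4 — Bandwidth: Δω = ω₀/Q = 5638 rad/s; BW = Δω/(2π) = 897.3 Hz.

(a) f₀ = 8039 Hz  (b) Q = 8.959  (c) BW = 897.3 Hz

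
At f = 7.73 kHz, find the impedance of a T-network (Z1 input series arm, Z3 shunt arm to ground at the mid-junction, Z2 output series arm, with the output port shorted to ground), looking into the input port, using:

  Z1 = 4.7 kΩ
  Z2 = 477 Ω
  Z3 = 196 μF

Step 1 — Angular frequency: ω = 2π·f = 2π·7730 = 4.857e+04 rad/s.
Step 2 — Component impedances:
  Z1: Z = R = 4700 Ω
  Z2: Z = R = 477 Ω
  Z3: Z = 1/(jωC) = -j/(ω·C) = 0 - j0.105 Ω
Step 3 — With the output port shorted to ground, the output series arm Z2 runs from the junction to ground; the shunt arm Z3 also runs from the junction to ground. They appear in parallel: Z3 || Z2 = 2.313e-05 - j0.105 Ω.
Step 4 — Series with input arm Z1: Z_in = Z1 + (Z3 || Z2) = 4700 - j0.105 Ω = 4700∠-0.0° Ω.

Z = 4700 - j0.105 Ω = 4700∠-0.0° Ω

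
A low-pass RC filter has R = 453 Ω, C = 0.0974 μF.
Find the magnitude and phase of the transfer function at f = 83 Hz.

Step 1 — Angular frequency: ω = 2π·83 = 521.5 rad/s.
Step 2 — Transfer function: H(jω) = 1/(1 + jωRC).
Step 3 — Denominator: 1 + jωRC = 1 + j·521.5·453·9.74e-08 = 1 + j0.02301.
Step 4 — H = 0.9995 - j0.023.
Step 5 — Magnitude: |H| = 0.9997 (-0.0 dB); phase: φ = -1.3°.

|H| = 0.9997 (-0.0 dB), φ = -1.3°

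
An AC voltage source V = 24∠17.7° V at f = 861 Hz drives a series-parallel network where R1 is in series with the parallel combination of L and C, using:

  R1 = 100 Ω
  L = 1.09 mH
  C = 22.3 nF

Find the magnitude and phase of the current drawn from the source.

Step 1 — Angular frequency: ω = 2π·f = 2π·861 = 5410 rad/s.
Step 2 — Component impedances:
  R1: Z = R = 100 Ω
  L: Z = jωL = j·5410·0.00109 = 0 + j5.897 Ω
  C: Z = 1/(jωC) = -j/(ω·C) = 0 - j8289 Ω
Step 3 — Parallel branch: L || C = 1/(1/L + 1/C) = 0 + j5.901 Ω.
Step 4 — Series with R1: Z_total = R1 + (L || C) = 100 + j5.901 Ω = 100.2∠3.4° Ω.
Step 5 — Source phasor: V = 24∠17.7° V = 22.86 + j7.297 V.
Step 6 — Ohm's law: I = V / Z_total = (22.86 + j7.297) / (100 + j5.901) = 0.2321 + j0.05927 A.
Step 7 — Convert to polar: |I| = 0.2396 A, ∠I = 14.3°.

I = 0.2396∠14.3° A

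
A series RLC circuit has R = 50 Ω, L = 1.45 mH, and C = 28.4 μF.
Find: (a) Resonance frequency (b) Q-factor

Step 1 — Resonance condition Im(Z)=0 gives ω₀ = 1/√(LC).
Step 2 — ω₀ = 1/√(0.00145·2.84e-05) = 4928 rad/s.
Step 3 — f₀ = ω₀/(2π) = 784.3 Hz.
Step 4 — Series Q: Q = ω₀L/R = 4928·0.00145/50 = 0.1429.

(a) f₀ = 784.3 Hz  (b) Q = 0.1429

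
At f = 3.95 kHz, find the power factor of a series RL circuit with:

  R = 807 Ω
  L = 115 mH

Step 1 — Angular frequency: ω = 2π·f = 2π·3950 = 2.482e+04 rad/s.
Step 2 — Component impedances:
  R: Z = R = 807 Ω
  L: Z = jωL = j·2.482e+04·0.115 = 0 + j2854 Ω
Step 3 — Series combination: Z_total = R + L = 807 + j2854 Ω = 2966∠74.2° Ω.
Step 4 — Power factor: PF = cos(φ) = Re(Z)/|Z| = 807/2966 = 0.2721.
Step 5 — Type: Im(Z) = 2854 ⇒ lagging (phase φ = 74.2°).

PF = 0.2721 (lagging, φ = 74.2°)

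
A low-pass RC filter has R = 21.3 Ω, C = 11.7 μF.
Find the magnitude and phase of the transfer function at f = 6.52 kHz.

Step 1 — Angular frequency: ω = 2π·6520 = 4.097e+04 rad/s.
Step 2 — Transfer function: H(jω) = 1/(1 + jωRC).
Step 3 — Denominator: 1 + jωRC = 1 + j·4.097e+04·21.3·1.17e-05 = 1 + j10.21.
Step 4 — H = 0.009503 - j0.09702.
Step 5 — Magnitude: |H| = 0.09748 (-20.2 dB); phase: φ = -84.4°.

|H| = 0.09748 (-20.2 dB), φ = -84.4°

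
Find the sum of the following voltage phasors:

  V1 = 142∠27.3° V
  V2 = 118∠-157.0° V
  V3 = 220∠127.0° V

Step 1 — Convert each phasor to rectangular form:
  V1 = 142·(cos(27.3°) + j·sin(27.3°)) = 126.2 + j65.13 V
  V2 = 118·(cos(-157.0°) + j·sin(-157.0°)) = -108.6 - j46.11 V
  V3 = 220·(cos(127.0°) + j·sin(127.0°)) = -132.4 + j175.7 V
Step 2 — Sum components: V_total = -114.8 + j194.7 V.
Step 3 — Convert to polar: |V_total| = 226.1 V, ∠V_total = 120.5°.

V_total = 226.1∠120.5° V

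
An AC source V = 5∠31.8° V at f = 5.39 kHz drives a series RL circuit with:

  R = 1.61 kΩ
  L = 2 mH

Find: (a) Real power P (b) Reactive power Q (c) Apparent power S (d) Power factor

Step 1 — Angular frequency: ω = 2π·f = 2π·5390 = 3.387e+04 rad/s.
Step 2 — Component impedances:
  R: Z = R = 1610 Ω
  L: Z = jωL = j·3.387e+04·0.002 = 0 + j67.73 Ω
Step 3 — Series combination: Z_total = R + L = 1610 + j67.73 Ω = 1611∠2.4° Ω.
Step 4 — Source phasor: V = 5∠31.8° V = 4.249 + j2.635 V.
Step 5 — Current: I = V / Z = 0.002703 + j0.001523 A = 0.003103∠29.4° A.
Step 6 — Complex power: S = V·I* = 0.0155 + j0.0006521 VA.
Step 7 — Real power: P = Re(S) = 0.0155 W.
Step 8 — Reactive power: Q = Im(S) = 0.0006521 VAR.
Step 9 — Apparent power: |S| = 0.01551 VA.
Step 10 — Power factor: PF = P/|S| = 0.9991 (lagging).

(a) P = 0.0155 W  (b) Q = 0.0006521 VAR  (c) S = 0.01551 VA  (d) PF = 0.9991 (lagging)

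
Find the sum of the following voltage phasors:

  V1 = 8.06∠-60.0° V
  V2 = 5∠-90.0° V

Step 1 — Convert each phasor to rectangular form:
  V1 = 8.06·(cos(-60.0°) + j·sin(-60.0°)) = 4.03 - j6.98 V
  V2 = 5·(cos(-90.0°) + j·sin(-90.0°)) = 0 - j5 V
Step 2 — Sum components: V_total = 4.03 - j11.98 V.
Step 3 — Convert to polar: |V_total| = 12.64 V, ∠V_total = -71.4°.

V_total = 12.64∠-71.4° V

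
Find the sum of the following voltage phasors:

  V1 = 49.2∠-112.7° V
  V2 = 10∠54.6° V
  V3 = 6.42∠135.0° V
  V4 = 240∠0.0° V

Step 1 — Convert each phasor to rectangular form:
  V1 = 49.2·(cos(-112.7°) + j·sin(-112.7°)) = -18.99 - j45.39 V
  V2 = 10·(cos(54.6°) + j·sin(54.6°)) = 5.793 + j8.151 V
  V3 = 6.42·(cos(135.0°) + j·sin(135.0°)) = -4.54 + j4.54 V
  V4 = 240·(cos(0.0°) + j·sin(0.0°)) = 240 V
Step 2 — Sum components: V_total = 222.3 - j32.7 V.
Step 3 — Convert to polar: |V_total| = 224.7 V, ∠V_total = -8.4°.

V_total = 224.7∠-8.4° V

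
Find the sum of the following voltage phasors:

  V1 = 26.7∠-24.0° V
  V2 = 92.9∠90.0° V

Step 1 — Convert each phasor to rectangular form:
  V1 = 26.7·(cos(-24.0°) + j·sin(-24.0°)) = 24.39 - j10.86 V
  V2 = 92.9·(cos(90.0°) + j·sin(90.0°)) = 0 + j92.9 V
Step 2 — Sum components: V_total = 24.39 + j82.04 V.
Step 3 — Convert to polar: |V_total| = 85.59 V, ∠V_total = 73.4°.

V_total = 85.59∠73.4° V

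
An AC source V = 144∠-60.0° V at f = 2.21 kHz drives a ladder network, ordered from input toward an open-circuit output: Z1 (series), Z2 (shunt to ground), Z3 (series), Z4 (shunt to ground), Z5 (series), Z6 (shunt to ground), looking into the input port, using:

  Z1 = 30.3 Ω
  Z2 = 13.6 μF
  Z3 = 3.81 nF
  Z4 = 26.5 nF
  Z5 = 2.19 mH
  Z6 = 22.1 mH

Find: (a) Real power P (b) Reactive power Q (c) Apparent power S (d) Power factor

Step 1 — Angular frequency: ω = 2π·f = 2π·2210 = 1.389e+04 rad/s.
Step 2 — Component impedances:
  Z1: Z = R = 30.3 Ω
  Z2: Z = 1/(jωC) = -j/(ω·C) = 0 - j5.295 Ω
  Z3: Z = 1/(jωC) = -j/(ω·C) = 0 - j1.89e+04 Ω
  Z4: Z = 1/(jωC) = -j/(ω·C) = 0 - j2718 Ω
  Z5: Z = jωL = j·1.389e+04·0.00219 = 0 + j30.41 Ω
  Z6: Z = jωL = j·1.389e+04·0.0221 = 0 + j306.9 Ω
Step 3 — Ladder network (open output): work backward from the far end, alternating series and parallel combinations. Z_in = 30.3 - j5.294 Ω = 30.76∠-9.9° Ω.
Step 4 — Source phasor: V = 144∠-60.0° V = 72 - j124.7 V.
Step 5 — Current: I = V / Z = 3.004 - j3.591 A = 4.682∠-50.1° A.
Step 6 — Complex power: S = V·I* = 664.1 - j116 VA.
Step 7 — Real power: P = Re(S) = 664.1 W.
Step 8 — Reactive power: Q = Im(S) = -116 VAR.
Step 9 — Apparent power: |S| = 674.1 VA.
Step 10 — Power factor: PF = P/|S| = 0.9851 (leading).

(a) P = 664.1 W  (b) Q = -116 VAR  (c) S = 674.1 VA  (d) PF = 0.9851 (leading)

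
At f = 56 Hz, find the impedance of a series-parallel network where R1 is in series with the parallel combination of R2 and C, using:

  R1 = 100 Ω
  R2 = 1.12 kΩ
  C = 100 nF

Step 1 — Angular frequency: ω = 2π·f = 2π·56 = 351.9 rad/s.
Step 2 — Component impedances:
  R1: Z = R = 100 Ω
  R2: Z = R = 1120 Ω
  C: Z = 1/(jωC) = -j/(ω·C) = 0 - j2.842e+04 Ω
Step 3 — Parallel branch: R2 || C = 1/(1/R2 + 1/C) = 1118 - j44.07 Ω.
Step 4 — Series with R1: Z_total = R1 + (R2 || C) = 1218 - j44.07 Ω = 1219∠-2.1° Ω.

Z = 1218 - j44.07 Ω = 1219∠-2.1° Ω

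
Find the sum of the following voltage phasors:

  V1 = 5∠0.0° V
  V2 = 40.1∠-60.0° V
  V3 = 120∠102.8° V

Step 1 — Convert each phasor to rectangular form:
  V1 = 5·(cos(0.0°) + j·sin(0.0°)) = 5 V
  V2 = 40.1·(cos(-60.0°) + j·sin(-60.0°)) = 20.05 - j34.73 V
  V3 = 120·(cos(102.8°) + j·sin(102.8°)) = -26.59 + j117 V
Step 2 — Sum components: V_total = -1.536 + j82.29 V.
Step 3 — Convert to polar: |V_total| = 82.3 V, ∠V_total = 91.1°.

V_total = 82.3∠91.1° V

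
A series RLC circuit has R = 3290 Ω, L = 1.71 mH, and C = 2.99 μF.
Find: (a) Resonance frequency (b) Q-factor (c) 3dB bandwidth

Step 1 — Resonance: ω₀ = 1/√(LC) = 1/√(0.00171·2.99e-06) = 1.399e+04 rad/s.
Step 2 — f₀ = ω₀/(2π) = 2226 Hz.
Step 3 — Series Q: Q = ω₀L/R = 1.399e+04·0.00171/3290 = 0.007269.
Step 4 — Bandwidth: Δω = ω₀/Q = 1.924e+06 rad/s; BW = Δω/(2π) = 3.062e+05 Hz.

(a) f₀ = 2226 Hz  (b) Q = 0.007269  (c) BW = 3.062e+05 Hz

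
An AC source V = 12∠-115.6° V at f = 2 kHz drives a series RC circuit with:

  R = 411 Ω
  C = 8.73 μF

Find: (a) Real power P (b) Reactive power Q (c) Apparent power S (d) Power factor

Step 1 — Angular frequency: ω = 2π·f = 2π·2000 = 1.257e+04 rad/s.
Step 2 — Component impedances:
  R: Z = R = 411 Ω
  C: Z = 1/(jωC) = -j/(ω·C) = 0 - j9.115 Ω
Step 3 — Series combination: Z_total = R + C = 411 - j9.115 Ω = 411.1∠-1.3° Ω.
Step 4 — Source phasor: V = 12∠-115.6° V = -5.185 - j10.82 V.
Step 5 — Current: I = V / Z = -0.01203 - j0.0266 A = 0.02919∠-114.3° A.
Step 6 — Complex power: S = V·I* = 0.3502 - j0.007767 VA.
Step 7 — Real power: P = Re(S) = 0.3502 W.
Step 8 — Reactive power: Q = Im(S) = -0.007767 VAR.
Step 9 — Apparent power: |S| = 0.3503 VA.
Step 10 — Power factor: PF = P/|S| = 0.9998 (leading).

(a) P = 0.3502 W  (b) Q = -0.007767 VAR  (c) S = 0.3503 VA  (d) PF = 0.9998 (leading)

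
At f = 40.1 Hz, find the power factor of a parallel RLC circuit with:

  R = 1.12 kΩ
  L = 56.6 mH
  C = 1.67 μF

Step 1 — Angular frequency: ω = 2π·f = 2π·40.1 = 252 rad/s.
Step 2 — Component impedances:
  R: Z = R = 1120 Ω
  L: Z = jωL = j·252·0.0566 = 0 + j14.26 Ω
  C: Z = 1/(jωC) = -j/(ω·C) = 0 - j2377 Ω
Step 3 — Parallel combination: 1/Z_total = 1/R + 1/L + 1/C; Z_total = 0.1837 + j14.34 Ω = 14.35∠89.3° Ω.
Step 4 — Power factor: PF = cos(φ) = Re(Z)/|Z| = 0.18375/14.346 = 0.01281.
Step 5 — Type: Im(Z) = 14.34 ⇒ lagging (phase φ = 89.3°).

PF = 0.01281 (lagging, φ = 89.3°)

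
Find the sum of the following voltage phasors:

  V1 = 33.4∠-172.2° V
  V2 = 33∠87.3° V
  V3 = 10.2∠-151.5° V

Step 1 — Convert each phasor to rectangular form:
  V1 = 33.4·(cos(-172.2°) + j·sin(-172.2°)) = -33.09 - j4.533 V
  V2 = 33·(cos(87.3°) + j·sin(87.3°)) = 1.555 + j32.96 V
  V3 = 10.2·(cos(-151.5°) + j·sin(-151.5°)) = -8.964 - j4.867 V
Step 2 — Sum components: V_total = -40.5 + j23.56 V.
Step 3 — Convert to polar: |V_total| = 46.86 V, ∠V_total = 149.8°.

V_total = 46.86∠149.8° V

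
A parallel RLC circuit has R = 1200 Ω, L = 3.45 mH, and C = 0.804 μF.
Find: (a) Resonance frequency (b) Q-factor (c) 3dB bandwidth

Step 1 — Resonance: ω₀ = 1/√(LC) = 1/√(0.00345·8.04e-07) = 1.899e+04 rad/s.
Step 2 — f₀ = ω₀/(2π) = 3022 Hz.
Step 3 — Parallel Q: Q = R/(ω₀L) = 1200/(1.899e+04·0.00345) = 18.32.
Step 4 — Bandwidth: Δω = ω₀/Q = 1036 rad/s; BW = Δω/(2π) = 165 Hz.

(a) f₀ = 3022 Hz  (b) Q = 18.32  (c) BW = 165 Hz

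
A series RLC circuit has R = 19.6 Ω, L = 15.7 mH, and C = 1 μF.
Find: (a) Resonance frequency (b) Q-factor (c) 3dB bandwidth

Step 1 — Resonance: ω₀ = 1/√(LC) = 1/√(0.0157·1e-06) = 7981 rad/s.
Step 2 — f₀ = ω₀/(2π) = 1270 Hz.
Step 3 — Series Q: Q = ω₀L/R = 7981·0.0157/19.6 = 6.393.
Step 4 — Bandwidth: Δω = ω₀/Q = 1248 rad/s; BW = Δω/(2π) = 198.7 Hz.

(a) f₀ = 1270 Hz  (b) Q = 6.393  (c) BW = 198.7 Hz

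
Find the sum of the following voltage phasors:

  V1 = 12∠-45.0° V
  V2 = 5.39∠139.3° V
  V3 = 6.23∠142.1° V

Step 1 — Convert each phasor to rectangular form:
  V1 = 12·(cos(-45.0°) + j·sin(-45.0°)) = 8.485 - j8.485 V
  V2 = 5.39·(cos(139.3°) + j·sin(139.3°)) = -4.086 + j3.515 V
  V3 = 6.23·(cos(142.1°) + j·sin(142.1°)) = -4.916 + j3.827 V
Step 2 — Sum components: V_total = -0.5171 - j1.143 V.
Step 3 — Convert to polar: |V_total| = 1.255 V, ∠V_total = -114.3°.

V_total = 1.255∠-114.3° V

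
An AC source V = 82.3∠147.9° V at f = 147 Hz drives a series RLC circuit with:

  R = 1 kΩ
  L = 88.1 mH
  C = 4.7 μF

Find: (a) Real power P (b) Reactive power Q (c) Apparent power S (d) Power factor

Step 1 — Angular frequency: ω = 2π·f = 2π·147 = 923.6 rad/s.
Step 2 — Component impedances:
  R: Z = R = 1000 Ω
  L: Z = jωL = j·923.6·0.0881 = 0 + j81.37 Ω
  C: Z = 1/(jωC) = -j/(ω·C) = 0 - j230.4 Ω
Step 3 — Series combination: Z_total = R + L + C = 1000 - j149 Ω = 1011∠-8.5° Ω.
Step 4 — Source phasor: V = 82.3∠147.9° V = -69.72 + j43.73 V.
Step 5 — Current: I = V / Z = -0.07458 + j0.03262 A = 0.0814∠156.4° A.
Step 6 — Complex power: S = V·I* = 6.626 - j0.9872 VA.
Step 7 — Real power: P = Re(S) = 6.626 W.
Step 8 — Reactive power: Q = Im(S) = -0.9872 VAR.
Step 9 — Apparent power: |S| = 6.699 VA.
Step 10 — Power factor: PF = P/|S| = 0.9891 (leading).

(a) P = 6.626 W  (b) Q = -0.9872 VAR  (c) S = 6.699 VA  (d) PF = 0.9891 (leading)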